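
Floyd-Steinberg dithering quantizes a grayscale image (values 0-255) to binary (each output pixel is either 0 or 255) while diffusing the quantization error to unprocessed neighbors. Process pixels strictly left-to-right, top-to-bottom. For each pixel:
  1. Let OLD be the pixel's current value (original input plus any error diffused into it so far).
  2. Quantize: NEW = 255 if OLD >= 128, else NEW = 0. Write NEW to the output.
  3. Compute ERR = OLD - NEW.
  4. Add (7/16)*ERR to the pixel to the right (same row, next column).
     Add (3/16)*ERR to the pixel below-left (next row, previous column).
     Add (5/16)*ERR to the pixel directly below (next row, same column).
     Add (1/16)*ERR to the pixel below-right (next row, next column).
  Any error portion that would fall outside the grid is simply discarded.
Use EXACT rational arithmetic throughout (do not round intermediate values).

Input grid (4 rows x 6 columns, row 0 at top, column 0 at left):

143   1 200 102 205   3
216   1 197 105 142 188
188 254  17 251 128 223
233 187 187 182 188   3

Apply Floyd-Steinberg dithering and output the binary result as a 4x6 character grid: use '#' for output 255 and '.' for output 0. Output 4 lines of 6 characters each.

Answer: #.#.#.
#.#.##
##.#.#
#.###.

Derivation:
(0,0): OLD=143 → NEW=255, ERR=-112
(0,1): OLD=-48 → NEW=0, ERR=-48
(0,2): OLD=179 → NEW=255, ERR=-76
(0,3): OLD=275/4 → NEW=0, ERR=275/4
(0,4): OLD=15045/64 → NEW=255, ERR=-1275/64
(0,5): OLD=-5853/1024 → NEW=0, ERR=-5853/1024
(1,0): OLD=172 → NEW=255, ERR=-83
(1,1): OLD=-1145/16 → NEW=0, ERR=-1145/16
(1,2): OLD=38869/256 → NEW=255, ERR=-26411/256
(1,3): OLD=298447/4096 → NEW=0, ERR=298447/4096
(1,4): OLD=11198605/65536 → NEW=255, ERR=-5513075/65536
(1,5): OLD=155362203/1048576 → NEW=255, ERR=-112024677/1048576
(2,0): OLD=38053/256 → NEW=255, ERR=-27227/256
(2,1): OLD=328857/2048 → NEW=255, ERR=-193383/2048
(2,2): OLD=-3103909/65536 → NEW=0, ERR=-3103909/65536
(2,3): OLD=60510133/262144 → NEW=255, ERR=-6336587/262144
(2,4): OLD=1269341613/16777216 → NEW=0, ERR=1269341613/16777216
(2,5): OLD=58373176619/268435456 → NEW=255, ERR=-10077864661/268435456
(3,0): OLD=5965715/32768 → NEW=255, ERR=-2390125/32768
(3,1): OLD=115398843/1048576 → NEW=0, ERR=115398843/1048576
(3,2): OLD=3521767433/16777216 → NEW=255, ERR=-756422647/16777216
(3,3): OLD=22273005379/134217728 → NEW=255, ERR=-11952515261/134217728
(3,4): OLD=704943707963/4294967296 → NEW=255, ERR=-390272952517/4294967296
(3,5): OLD=-3007029957363/68719476736 → NEW=0, ERR=-3007029957363/68719476736
Row 0: #.#.#.
Row 1: #.#.##
Row 2: ##.#.#
Row 3: #.###.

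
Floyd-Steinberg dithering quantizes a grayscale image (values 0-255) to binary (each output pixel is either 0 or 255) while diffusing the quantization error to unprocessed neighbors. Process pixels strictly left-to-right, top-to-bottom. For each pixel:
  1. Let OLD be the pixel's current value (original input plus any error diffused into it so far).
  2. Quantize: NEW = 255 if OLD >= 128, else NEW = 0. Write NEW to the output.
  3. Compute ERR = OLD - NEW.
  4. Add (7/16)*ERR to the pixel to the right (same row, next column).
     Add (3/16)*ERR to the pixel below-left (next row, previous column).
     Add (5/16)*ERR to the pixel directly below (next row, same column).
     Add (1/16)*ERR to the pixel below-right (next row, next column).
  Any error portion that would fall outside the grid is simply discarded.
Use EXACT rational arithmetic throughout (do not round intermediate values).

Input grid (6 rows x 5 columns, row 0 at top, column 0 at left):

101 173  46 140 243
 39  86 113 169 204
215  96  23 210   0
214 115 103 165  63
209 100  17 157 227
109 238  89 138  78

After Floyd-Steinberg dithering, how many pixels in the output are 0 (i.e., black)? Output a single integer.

Answer: 15

Derivation:
(0,0): OLD=101 → NEW=0, ERR=101
(0,1): OLD=3475/16 → NEW=255, ERR=-605/16
(0,2): OLD=7541/256 → NEW=0, ERR=7541/256
(0,3): OLD=626227/4096 → NEW=255, ERR=-418253/4096
(0,4): OLD=12997477/65536 → NEW=255, ERR=-3714203/65536
(1,0): OLD=16249/256 → NEW=0, ERR=16249/256
(1,1): OLD=233039/2048 → NEW=0, ERR=233039/2048
(1,2): OLD=9861755/65536 → NEW=255, ERR=-6849925/65536
(1,3): OLD=21646879/262144 → NEW=0, ERR=21646879/262144
(1,4): OLD=906113917/4194304 → NEW=255, ERR=-163433603/4194304
(2,0): OLD=8394197/32768 → NEW=255, ERR=38357/32768
(2,1): OLD=122096503/1048576 → NEW=0, ERR=122096503/1048576
(2,2): OLD=1071636005/16777216 → NEW=0, ERR=1071636005/16777216
(2,3): OLD=67085115039/268435456 → NEW=255, ERR=-1365926241/268435456
(2,4): OLD=-39693832551/4294967296 → NEW=0, ERR=-39693832551/4294967296
(3,0): OLD=3962750853/16777216 → NEW=255, ERR=-315439227/16777216
(3,1): OLD=20832134945/134217728 → NEW=255, ERR=-13393385695/134217728
(3,2): OLD=367764038203/4294967296 → NEW=0, ERR=367764038203/4294967296
(3,3): OLD=1744880643651/8589934592 → NEW=255, ERR=-445552677309/8589934592
(3,4): OLD=5099137362351/137438953472 → NEW=0, ERR=5099137362351/137438953472
(4,0): OLD=396026356267/2147483648 → NEW=255, ERR=-151581973973/2147483648
(4,1): OLD=3629397999275/68719476736 → NEW=0, ERR=3629397999275/68719476736
(4,2): OLD=55967928992101/1099511627776 → NEW=0, ERR=55967928992101/1099511627776
(4,3): OLD=3085121888916651/17592186044416 → NEW=255, ERR=-1400885552409429/17592186044416
(4,4): OLD=56439576875228717/281474976710656 → NEW=255, ERR=-15336542185988563/281474976710656
(5,0): OLD=106481845589729/1099511627776 → NEW=0, ERR=106481845589729/1099511627776
(5,1): OLD=2656479426971619/8796093022208 → NEW=255, ERR=413475706308579/8796093022208
(5,2): OLD=32043836365522683/281474976710656 → NEW=0, ERR=32043836365522683/281474976710656
(5,3): OLD=175512730551761269/1125899906842624 → NEW=255, ERR=-111591745693107851/1125899906842624
(5,4): OLD=227593344813865079/18014398509481984 → NEW=0, ERR=227593344813865079/18014398509481984
Output grid:
  Row 0: .#.##  (2 black, running=2)
  Row 1: ..#.#  (3 black, running=5)
  Row 2: #..#.  (3 black, running=8)
  Row 3: ##.#.  (2 black, running=10)
  Row 4: #..##  (2 black, running=12)
  Row 5: .#.#.  (3 black, running=15)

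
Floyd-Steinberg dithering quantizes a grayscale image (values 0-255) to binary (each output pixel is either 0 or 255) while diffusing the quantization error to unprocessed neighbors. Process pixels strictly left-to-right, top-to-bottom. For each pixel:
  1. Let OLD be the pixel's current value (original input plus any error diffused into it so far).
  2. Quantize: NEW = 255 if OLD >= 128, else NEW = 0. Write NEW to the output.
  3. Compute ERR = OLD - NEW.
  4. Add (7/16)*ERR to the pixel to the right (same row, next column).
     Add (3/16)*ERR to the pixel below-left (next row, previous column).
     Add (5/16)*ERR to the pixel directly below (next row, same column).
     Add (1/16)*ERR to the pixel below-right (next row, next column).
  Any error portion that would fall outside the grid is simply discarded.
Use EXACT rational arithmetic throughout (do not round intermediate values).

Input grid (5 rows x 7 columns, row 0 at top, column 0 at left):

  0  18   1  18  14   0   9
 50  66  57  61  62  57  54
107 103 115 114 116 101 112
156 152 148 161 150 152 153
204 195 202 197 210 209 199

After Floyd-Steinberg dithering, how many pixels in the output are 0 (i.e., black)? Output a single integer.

Answer: 20

Derivation:
(0,0): OLD=0 → NEW=0, ERR=0
(0,1): OLD=18 → NEW=0, ERR=18
(0,2): OLD=71/8 → NEW=0, ERR=71/8
(0,3): OLD=2801/128 → NEW=0, ERR=2801/128
(0,4): OLD=48279/2048 → NEW=0, ERR=48279/2048
(0,5): OLD=337953/32768 → NEW=0, ERR=337953/32768
(0,6): OLD=7084263/524288 → NEW=0, ERR=7084263/524288
(1,0): OLD=427/8 → NEW=0, ERR=427/8
(1,1): OLD=6185/64 → NEW=0, ERR=6185/64
(1,2): OLD=219713/2048 → NEW=0, ERR=219713/2048
(1,3): OLD=980983/8192 → NEW=0, ERR=980983/8192
(1,4): OLD=65566615/524288 → NEW=0, ERR=65566615/524288
(1,5): OLD=498882707/4194304 → NEW=0, ERR=498882707/4194304
(1,6): OLD=7442686109/67108864 → NEW=0, ERR=7442686109/67108864
(2,0): OLD=145203/1024 → NEW=255, ERR=-115917/1024
(2,1): OLD=3510317/32768 → NEW=0, ERR=3510317/32768
(2,2): OLD=117380895/524288 → NEW=255, ERR=-16312545/524288
(2,3): OLD=704487215/4194304 → NEW=255, ERR=-365060305/4194304
(2,4): OLD=4925391053/33554432 → NEW=255, ERR=-3630989107/33554432
(2,5): OLD=128245278333/1073741824 → NEW=0, ERR=128245278333/1073741824
(2,6): OLD=3544991158651/17179869184 → NEW=255, ERR=-835875483269/17179869184
(3,0): OLD=73773159/524288 → NEW=255, ERR=-59920281/524288
(3,1): OLD=514082335/4194304 → NEW=0, ERR=514082335/4194304
(3,2): OLD=6116163039/33554432 → NEW=255, ERR=-2440217121/33554432
(3,3): OLD=5351914323/67108864 → NEW=0, ERR=5351914323/67108864
(3,4): OLD=2886716921575/17179869184 → NEW=255, ERR=-1494149720345/17179869184
(3,5): OLD=18607661603561/137438953472 → NEW=255, ERR=-16439271531799/137438953472
(3,6): OLD=204356033672727/2199023255552 → NEW=0, ERR=204356033672727/2199023255552
(4,0): OLD=12835644021/67108864 → NEW=255, ERR=-4277116299/67108864
(4,1): OLD=198255329693/1073741824 → NEW=255, ERR=-75548835427/1073741824
(4,2): OLD=2939553953083/17179869184 → NEW=255, ERR=-1441312688837/17179869184
(4,3): OLD=22590184426281/137438953472 → NEW=255, ERR=-12456748709079/137438953472
(4,4): OLD=138237279913337/1099511627776 → NEW=0, ERR=138237279913337/1099511627776
(4,5): OLD=8395530899622707/35184372088832 → NEW=255, ERR=-576483983029453/35184372088832
(4,6): OLD=120131682031312533/562949953421312 → NEW=255, ERR=-23420556091122027/562949953421312
Output grid:
  Row 0: .......  (7 black, running=7)
  Row 1: .......  (7 black, running=14)
  Row 2: #.###.#  (2 black, running=16)
  Row 3: #.#.##.  (3 black, running=19)
  Row 4: ####.##  (1 black, running=20)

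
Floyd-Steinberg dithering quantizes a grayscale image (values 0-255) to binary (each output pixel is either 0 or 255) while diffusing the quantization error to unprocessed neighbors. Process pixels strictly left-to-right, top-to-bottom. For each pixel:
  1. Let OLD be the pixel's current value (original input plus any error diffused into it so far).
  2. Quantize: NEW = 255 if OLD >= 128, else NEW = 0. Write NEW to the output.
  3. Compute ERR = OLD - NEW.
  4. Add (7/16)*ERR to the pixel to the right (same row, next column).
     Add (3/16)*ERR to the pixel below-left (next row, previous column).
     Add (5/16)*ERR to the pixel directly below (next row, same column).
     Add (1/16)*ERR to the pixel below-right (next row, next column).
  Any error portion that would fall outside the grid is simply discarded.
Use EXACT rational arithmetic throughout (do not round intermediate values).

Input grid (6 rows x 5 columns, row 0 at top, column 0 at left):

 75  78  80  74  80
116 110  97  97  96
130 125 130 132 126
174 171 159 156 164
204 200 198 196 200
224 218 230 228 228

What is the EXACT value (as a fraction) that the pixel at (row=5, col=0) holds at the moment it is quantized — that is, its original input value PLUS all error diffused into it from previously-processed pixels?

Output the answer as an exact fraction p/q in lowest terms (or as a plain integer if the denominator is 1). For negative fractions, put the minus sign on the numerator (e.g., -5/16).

(0,0): OLD=75 → NEW=0, ERR=75
(0,1): OLD=1773/16 → NEW=0, ERR=1773/16
(0,2): OLD=32891/256 → NEW=255, ERR=-32389/256
(0,3): OLD=76381/4096 → NEW=0, ERR=76381/4096
(0,4): OLD=5777547/65536 → NEW=0, ERR=5777547/65536
(1,0): OLD=41015/256 → NEW=255, ERR=-24265/256
(1,1): OLD=172289/2048 → NEW=0, ERR=172289/2048
(1,2): OLD=6860949/65536 → NEW=0, ERR=6860949/65536
(1,3): OLD=41222513/262144 → NEW=255, ERR=-25624207/262144
(1,4): OLD=343723059/4194304 → NEW=0, ERR=343723059/4194304
(2,0): OLD=3806107/32768 → NEW=0, ERR=3806107/32768
(2,1): OLD=226294745/1048576 → NEW=255, ERR=-41092135/1048576
(2,2): OLD=2222990539/16777216 → NEW=255, ERR=-2055199541/16777216
(2,3): OLD=18728416817/268435456 → NEW=0, ERR=18728416817/268435456
(2,4): OLD=756016987927/4294967296 → NEW=255, ERR=-339199672553/4294967296
(3,0): OLD=3404936299/16777216 → NEW=255, ERR=-873253781/16777216
(3,1): OLD=16142721935/134217728 → NEW=0, ERR=16142721935/134217728
(3,2): OLD=790147607765/4294967296 → NEW=255, ERR=-305069052715/4294967296
(3,3): OLD=1067412280877/8589934592 → NEW=0, ERR=1067412280877/8589934592
(3,4): OLD=27219186948161/137438953472 → NEW=255, ERR=-7827746187199/137438953472
(4,0): OLD=451584678757/2147483648 → NEW=255, ERR=-96023651483/2147483648
(4,1): OLD=13843639609957/68719476736 → NEW=255, ERR=-3679826957723/68719476736
(4,2): OLD=201421957750155/1099511627776 → NEW=255, ERR=-78953507332725/1099511627776
(4,3): OLD=3312574187149925/17592186044416 → NEW=255, ERR=-1173433254176155/17592186044416
(4,4): OLD=45257265354326851/281474976710656 → NEW=255, ERR=-26518853706890429/281474976710656
(5,0): OLD=219887339511375/1099511627776 → NEW=255, ERR=-60488125571505/1099511627776
Target (5,0): original=224, with diffused error = 219887339511375/1099511627776

Answer: 219887339511375/1099511627776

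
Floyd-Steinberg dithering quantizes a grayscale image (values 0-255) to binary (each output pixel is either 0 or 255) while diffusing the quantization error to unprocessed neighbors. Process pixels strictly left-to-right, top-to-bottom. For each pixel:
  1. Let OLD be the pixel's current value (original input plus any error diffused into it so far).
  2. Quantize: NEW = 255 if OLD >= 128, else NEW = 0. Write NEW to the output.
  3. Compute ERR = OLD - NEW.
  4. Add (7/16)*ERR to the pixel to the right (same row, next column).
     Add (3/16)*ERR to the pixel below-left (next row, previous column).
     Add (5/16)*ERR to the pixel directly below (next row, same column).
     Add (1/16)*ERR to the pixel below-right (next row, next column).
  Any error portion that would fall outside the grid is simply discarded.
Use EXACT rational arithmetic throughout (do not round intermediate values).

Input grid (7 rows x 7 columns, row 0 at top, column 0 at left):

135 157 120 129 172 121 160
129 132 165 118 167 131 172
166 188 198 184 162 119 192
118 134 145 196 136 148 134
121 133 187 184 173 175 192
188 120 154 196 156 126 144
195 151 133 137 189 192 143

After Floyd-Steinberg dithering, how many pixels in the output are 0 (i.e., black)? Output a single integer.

(0,0): OLD=135 → NEW=255, ERR=-120
(0,1): OLD=209/2 → NEW=0, ERR=209/2
(0,2): OLD=5303/32 → NEW=255, ERR=-2857/32
(0,3): OLD=46049/512 → NEW=0, ERR=46049/512
(0,4): OLD=1731367/8192 → NEW=255, ERR=-357593/8192
(0,5): OLD=13356561/131072 → NEW=0, ERR=13356561/131072
(0,6): OLD=429040247/2097152 → NEW=255, ERR=-105733513/2097152
(1,0): OLD=3555/32 → NEW=0, ERR=3555/32
(1,1): OLD=48389/256 → NEW=255, ERR=-16891/256
(1,2): OLD=1078297/8192 → NEW=255, ERR=-1010663/8192
(1,3): OLD=2567901/32768 → NEW=0, ERR=2567901/32768
(1,4): OLD=445376399/2097152 → NEW=255, ERR=-89397361/2097152
(1,5): OLD=2214814799/16777216 → NEW=255, ERR=-2063375281/16777216
(1,6): OLD=29207570753/268435456 → NEW=0, ERR=29207570753/268435456
(2,0): OLD=771463/4096 → NEW=255, ERR=-273017/4096
(2,1): OLD=15994829/131072 → NEW=0, ERR=15994829/131072
(2,2): OLD=468513479/2097152 → NEW=255, ERR=-66260281/2097152
(2,3): OLD=3002500015/16777216 → NEW=255, ERR=-1275690065/16777216
(2,4): OLD=13052729223/134217728 → NEW=0, ERR=13052729223/134217728
(2,5): OLD=604949144917/4294967296 → NEW=255, ERR=-490267515563/4294967296
(2,6): OLD=11570648512675/68719476736 → NEW=255, ERR=-5952818055005/68719476736
(3,0): OLD=251765703/2097152 → NEW=0, ERR=251765703/2097152
(3,1): OLD=3599837291/16777216 → NEW=255, ERR=-678352789/16777216
(3,2): OLD=14872264137/134217728 → NEW=0, ERR=14872264137/134217728
(3,3): OLD=127225642763/536870912 → NEW=255, ERR=-9676439797/536870912
(3,4): OLD=9095025679815/68719476736 → NEW=255, ERR=-8428440887865/68719476736
(3,5): OLD=26665888323957/549755813888 → NEW=0, ERR=26665888323957/549755813888
(3,6): OLD=1064470719051307/8796093022208 → NEW=0, ERR=1064470719051307/8796093022208
(4,0): OLD=40516259929/268435456 → NEW=255, ERR=-27934781351/268435456
(4,1): OLD=442878552597/4294967296 → NEW=0, ERR=442878552597/4294967296
(4,2): OLD=17924361410619/68719476736 → NEW=255, ERR=400894842939/68719476736
(4,3): OLD=90626379257913/549755813888 → NEW=255, ERR=-49561353283527/549755813888
(4,4): OLD=453872987481219/4398046511104 → NEW=0, ERR=453872987481219/4398046511104
(4,5): OLD=35231125076343227/140737488355328 → NEW=255, ERR=-656934454265413/140737488355328
(4,6): OLD=519731147982747277/2251799813685248 → NEW=255, ERR=-54477804506990963/2251799813685248
(5,0): OLD=12013114776079/68719476736 → NEW=255, ERR=-5510351791601/68719476736
(5,1): OLD=61425298751317/549755813888 → NEW=0, ERR=61425298751317/549755813888
(5,2): OLD=854307802639323/4398046511104 → NEW=255, ERR=-267194057692197/4398046511104
(5,3): OLD=5663368778013719/35184372088832 → NEW=255, ERR=-3308646104638441/35184372088832
(5,4): OLD=316599848198638229/2251799813685248 → NEW=255, ERR=-257609104291100011/2251799813685248
(5,5): OLD=1376379747039969045/18014398509481984 → NEW=0, ERR=1376379747039969045/18014398509481984
(5,6): OLD=48876632604700663067/288230376151711744 → NEW=255, ERR=-24622113313985831653/288230376151711744
(6,0): OLD=1679099963920471/8796093022208 → NEW=255, ERR=-563903756742569/8796093022208
(6,1): OLD=19909568969083795/140737488355328 → NEW=255, ERR=-15978490561524845/140737488355328
(6,2): OLD=120910015283388409/2251799813685248 → NEW=0, ERR=120910015283388409/2251799813685248
(6,3): OLD=1906958937342888231/18014398509481984 → NEW=0, ERR=1906958937342888231/18014398509481984
(6,4): OLD=7494375239746845267/36028797018963968 → NEW=255, ERR=-1692968000088966573/36028797018963968
(6,5): OLD=793907582005055576713/4611686018427387904 → NEW=255, ERR=-382072352693928338807/4611686018427387904
(6,6): OLD=6259615291427730695983/73786976294838206464 → NEW=0, ERR=6259615291427730695983/73786976294838206464
Output grid:
  Row 0: #.#.#.#  (3 black, running=3)
  Row 1: .##.##.  (3 black, running=6)
  Row 2: #.##.##  (2 black, running=8)
  Row 3: .#.##..  (4 black, running=12)
  Row 4: #.##.##  (2 black, running=14)
  Row 5: #.###.#  (2 black, running=16)
  Row 6: ##..##.  (3 black, running=19)

Answer: 19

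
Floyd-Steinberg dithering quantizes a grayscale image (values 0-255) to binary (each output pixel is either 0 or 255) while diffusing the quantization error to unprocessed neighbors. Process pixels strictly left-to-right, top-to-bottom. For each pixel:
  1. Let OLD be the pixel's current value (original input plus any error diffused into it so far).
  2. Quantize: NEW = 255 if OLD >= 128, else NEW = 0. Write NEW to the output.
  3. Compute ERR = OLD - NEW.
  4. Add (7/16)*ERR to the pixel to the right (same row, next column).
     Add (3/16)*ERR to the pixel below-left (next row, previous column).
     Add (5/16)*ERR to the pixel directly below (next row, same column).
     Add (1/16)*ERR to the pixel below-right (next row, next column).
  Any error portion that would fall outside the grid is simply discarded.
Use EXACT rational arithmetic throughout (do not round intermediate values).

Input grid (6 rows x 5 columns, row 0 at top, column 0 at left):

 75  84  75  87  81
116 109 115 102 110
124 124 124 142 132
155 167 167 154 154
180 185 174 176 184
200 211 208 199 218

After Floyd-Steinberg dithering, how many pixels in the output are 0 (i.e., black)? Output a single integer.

(0,0): OLD=75 → NEW=0, ERR=75
(0,1): OLD=1869/16 → NEW=0, ERR=1869/16
(0,2): OLD=32283/256 → NEW=0, ERR=32283/256
(0,3): OLD=582333/4096 → NEW=255, ERR=-462147/4096
(0,4): OLD=2073387/65536 → NEW=0, ERR=2073387/65536
(1,0): OLD=41303/256 → NEW=255, ERR=-23977/256
(1,1): OLD=272097/2048 → NEW=255, ERR=-250143/2048
(1,2): OLD=5709301/65536 → NEW=0, ERR=5709301/65536
(1,3): OLD=31108177/262144 → NEW=0, ERR=31108177/262144
(1,4): OLD=691021011/4194304 → NEW=255, ERR=-378526509/4194304
(2,0): OLD=2353723/32768 → NEW=0, ERR=2353723/32768
(2,1): OLD=133942457/1048576 → NEW=0, ERR=133942457/1048576
(2,2): OLD=3719940971/16777216 → NEW=255, ERR=-558249109/16777216
(2,3): OLD=41083970577/268435456 → NEW=255, ERR=-27367070703/268435456
(2,4): OLD=286092478519/4294967296 → NEW=0, ERR=286092478519/4294967296
(3,0): OLD=3378891531/16777216 → NEW=255, ERR=-899298549/16777216
(3,1): OLD=24389693359/134217728 → NEW=255, ERR=-9835827281/134217728
(3,2): OLD=487086084661/4294967296 → NEW=0, ERR=487086084661/4294967296
(3,3): OLD=1564800252173/8589934592 → NEW=255, ERR=-625633068787/8589934592
(3,4): OLD=18771345875873/137438953472 → NEW=255, ERR=-16275587259487/137438953472
(4,0): OLD=321067632837/2147483648 → NEW=255, ERR=-226540697403/2147483648
(4,1): OLD=9198838892997/68719476736 → NEW=255, ERR=-8324627674683/68719476736
(4,2): OLD=151958379064363/1099511627776 → NEW=255, ERR=-128417086018517/1099511627776
(4,3): OLD=1530979921109445/17592186044416 → NEW=0, ERR=1530979921109445/17592186044416
(4,4): OLD=50810582791579363/281474976710656 → NEW=255, ERR=-20965536269637917/281474976710656
(5,0): OLD=158681930946671/1099511627776 → NEW=255, ERR=-121693534136209/1099511627776
(5,1): OLD=846443103658893/8796093022208 → NEW=0, ERR=846443103658893/8796093022208
(5,2): OLD=62585466804169077/281474976710656 → NEW=255, ERR=-9190652257048203/281474976710656
(5,3): OLD=214647192726623195/1125899906842624 → NEW=255, ERR=-72457283518245925/1125899906842624
(5,4): OLD=3098609879997597177/18014398509481984 → NEW=255, ERR=-1495061739920308743/18014398509481984
Output grid:
  Row 0: ...#.  (4 black, running=4)
  Row 1: ##..#  (2 black, running=6)
  Row 2: ..##.  (3 black, running=9)
  Row 3: ##.##  (1 black, running=10)
  Row 4: ###.#  (1 black, running=11)
  Row 5: #.###  (1 black, running=12)

Answer: 12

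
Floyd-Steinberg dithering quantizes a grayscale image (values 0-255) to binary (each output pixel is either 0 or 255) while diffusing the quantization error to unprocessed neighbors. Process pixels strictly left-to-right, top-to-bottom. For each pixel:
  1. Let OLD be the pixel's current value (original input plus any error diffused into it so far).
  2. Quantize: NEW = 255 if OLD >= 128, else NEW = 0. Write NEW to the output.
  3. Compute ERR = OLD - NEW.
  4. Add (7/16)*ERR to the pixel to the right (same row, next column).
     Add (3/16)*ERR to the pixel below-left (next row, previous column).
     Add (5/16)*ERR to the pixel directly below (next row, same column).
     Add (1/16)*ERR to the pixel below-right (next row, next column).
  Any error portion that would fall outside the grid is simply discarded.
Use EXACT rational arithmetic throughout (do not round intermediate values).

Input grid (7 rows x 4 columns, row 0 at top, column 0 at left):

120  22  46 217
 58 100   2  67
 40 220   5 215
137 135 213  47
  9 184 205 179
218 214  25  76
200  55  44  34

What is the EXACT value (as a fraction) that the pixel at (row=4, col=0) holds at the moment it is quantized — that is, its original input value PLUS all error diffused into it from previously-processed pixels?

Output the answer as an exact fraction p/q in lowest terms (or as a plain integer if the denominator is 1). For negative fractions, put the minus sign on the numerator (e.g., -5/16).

Answer: -3266018809/536870912

Derivation:
(0,0): OLD=120 → NEW=0, ERR=120
(0,1): OLD=149/2 → NEW=0, ERR=149/2
(0,2): OLD=2515/32 → NEW=0, ERR=2515/32
(0,3): OLD=128709/512 → NEW=255, ERR=-1851/512
(1,0): OLD=3503/32 → NEW=0, ERR=3503/32
(1,1): OLD=49513/256 → NEW=255, ERR=-15767/256
(1,2): OLD=29437/8192 → NEW=0, ERR=29437/8192
(1,3): OLD=9483643/131072 → NEW=0, ERR=9483643/131072
(2,0): OLD=256659/4096 → NEW=0, ERR=256659/4096
(2,1): OLD=30891425/131072 → NEW=255, ERR=-2531935/131072
(2,2): OLD=1936925/262144 → NEW=0, ERR=1936925/262144
(2,3): OLD=1011112249/4194304 → NEW=255, ERR=-58435271/4194304
(3,0): OLD=320779459/2097152 → NEW=255, ERR=-213994301/2097152
(3,1): OLD=3007229021/33554432 → NEW=0, ERR=3007229021/33554432
(3,2): OLD=134593117539/536870912 → NEW=255, ERR=-2308965021/536870912
(3,3): OLD=354132419637/8589934592 → NEW=0, ERR=354132419637/8589934592
(4,0): OLD=-3266018809/536870912 → NEW=0, ERR=-3266018809/536870912
Target (4,0): original=9, with diffused error = -3266018809/536870912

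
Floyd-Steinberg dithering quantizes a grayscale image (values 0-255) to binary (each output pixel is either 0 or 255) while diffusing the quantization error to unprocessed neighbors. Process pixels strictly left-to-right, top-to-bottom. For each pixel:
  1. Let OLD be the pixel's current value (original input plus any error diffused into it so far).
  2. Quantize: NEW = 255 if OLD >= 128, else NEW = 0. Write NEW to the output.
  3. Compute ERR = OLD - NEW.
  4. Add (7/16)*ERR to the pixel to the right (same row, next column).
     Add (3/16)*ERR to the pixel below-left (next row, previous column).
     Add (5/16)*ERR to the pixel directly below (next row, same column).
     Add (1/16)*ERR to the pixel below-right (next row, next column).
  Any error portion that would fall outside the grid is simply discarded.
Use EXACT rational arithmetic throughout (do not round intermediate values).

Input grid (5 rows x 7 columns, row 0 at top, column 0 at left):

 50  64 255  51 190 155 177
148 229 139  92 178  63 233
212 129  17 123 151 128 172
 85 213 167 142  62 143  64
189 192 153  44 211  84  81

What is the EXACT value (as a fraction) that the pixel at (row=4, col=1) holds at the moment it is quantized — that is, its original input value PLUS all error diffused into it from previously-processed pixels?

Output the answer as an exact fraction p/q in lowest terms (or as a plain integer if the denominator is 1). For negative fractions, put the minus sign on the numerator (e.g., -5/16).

Answer: 2858851147883/17179869184

Derivation:
(0,0): OLD=50 → NEW=0, ERR=50
(0,1): OLD=687/8 → NEW=0, ERR=687/8
(0,2): OLD=37449/128 → NEW=255, ERR=4809/128
(0,3): OLD=138111/2048 → NEW=0, ERR=138111/2048
(0,4): OLD=7192697/32768 → NEW=255, ERR=-1163143/32768
(0,5): OLD=73122639/524288 → NEW=255, ERR=-60570801/524288
(0,6): OLD=1060788009/8388608 → NEW=0, ERR=1060788009/8388608
(1,0): OLD=23005/128 → NEW=255, ERR=-9635/128
(1,1): OLD=238667/1024 → NEW=255, ERR=-22453/1024
(1,2): OLD=5215335/32768 → NEW=255, ERR=-3140505/32768
(1,3): OLD=8760379/131072 → NEW=0, ERR=8760379/131072
(1,4): OLD=1499055409/8388608 → NEW=255, ERR=-640039631/8388608
(1,5): OLD=1007187393/67108864 → NEW=0, ERR=1007187393/67108864
(1,6): OLD=291910614575/1073741824 → NEW=255, ERR=18106449455/1073741824
(2,0): OLD=3020649/16384 → NEW=255, ERR=-1157271/16384
(2,1): OLD=35950803/524288 → NEW=0, ERR=35950803/524288
(2,2): OLD=236650169/8388608 → NEW=0, ERR=236650169/8388608
(2,3): OLD=9122282417/67108864 → NEW=255, ERR=-7990477903/67108864
(2,4): OLD=44053480545/536870912 → NEW=0, ERR=44053480545/536870912
(2,5): OLD=2868741250219/17179869184 → NEW=255, ERR=-1512125391701/17179869184
(2,6): OLD=38400478181469/274877906944 → NEW=255, ERR=-31693388089251/274877906944
(3,0): OLD=635720729/8388608 → NEW=0, ERR=635720729/8388608
(3,1): OLD=18015956581/67108864 → NEW=255, ERR=903196261/67108864
(3,2): OLD=87866767135/536870912 → NEW=255, ERR=-49035315425/536870912
(3,3): OLD=176052610105/2147483648 → NEW=0, ERR=176052610105/2147483648
(3,4): OLD=27367994765337/274877906944 → NEW=0, ERR=27367994765337/274877906944
(3,5): OLD=313500900440219/2199023255552 → NEW=255, ERR=-247250029725541/2199023255552
(3,6): OLD=-940237968101307/35184372088832 → NEW=0, ERR=-940237968101307/35184372088832
(4,0): OLD=231075622679/1073741824 → NEW=255, ERR=-42728542441/1073741824
(4,1): OLD=2858851147883/17179869184 → NEW=255, ERR=-1522015494037/17179869184
Target (4,1): original=192, with diffused error = 2858851147883/17179869184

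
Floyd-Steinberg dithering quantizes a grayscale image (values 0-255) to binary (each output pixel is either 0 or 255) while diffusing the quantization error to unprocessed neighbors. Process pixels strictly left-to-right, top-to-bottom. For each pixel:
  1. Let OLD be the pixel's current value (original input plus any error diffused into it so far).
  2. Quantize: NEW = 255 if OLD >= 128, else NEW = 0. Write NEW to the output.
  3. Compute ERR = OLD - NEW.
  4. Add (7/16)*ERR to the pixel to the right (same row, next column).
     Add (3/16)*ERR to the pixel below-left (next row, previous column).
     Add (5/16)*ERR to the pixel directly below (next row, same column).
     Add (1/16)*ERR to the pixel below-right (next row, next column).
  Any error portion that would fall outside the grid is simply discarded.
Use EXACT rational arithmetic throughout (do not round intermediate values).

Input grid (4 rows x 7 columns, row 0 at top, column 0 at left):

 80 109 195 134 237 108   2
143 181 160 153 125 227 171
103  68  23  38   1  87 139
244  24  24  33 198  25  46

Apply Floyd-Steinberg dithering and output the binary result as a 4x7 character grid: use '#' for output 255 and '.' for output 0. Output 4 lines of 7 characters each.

(0,0): OLD=80 → NEW=0, ERR=80
(0,1): OLD=144 → NEW=255, ERR=-111
(0,2): OLD=2343/16 → NEW=255, ERR=-1737/16
(0,3): OLD=22145/256 → NEW=0, ERR=22145/256
(0,4): OLD=1125767/4096 → NEW=255, ERR=81287/4096
(0,5): OLD=7646897/65536 → NEW=0, ERR=7646897/65536
(0,6): OLD=55625431/1048576 → NEW=0, ERR=55625431/1048576
(1,0): OLD=2355/16 → NEW=255, ERR=-1725/16
(1,1): OLD=10725/128 → NEW=0, ERR=10725/128
(1,2): OLD=704569/4096 → NEW=255, ERR=-339911/4096
(1,3): OLD=2304605/16384 → NEW=255, ERR=-1873315/16384
(1,4): OLD=113731951/1048576 → NEW=0, ERR=113731951/1048576
(1,5): OLD=2701994607/8388608 → NEW=255, ERR=562899567/8388608
(1,6): OLD=30095348513/134217728 → NEW=255, ERR=-4130172127/134217728
(2,0): OLD=174119/2048 → NEW=0, ERR=174119/2048
(2,1): OLD=7148781/65536 → NEW=0, ERR=7148781/65536
(2,2): OLD=29977255/1048576 → NEW=0, ERR=29977255/1048576
(2,3): OLD=251046415/8388608 → NEW=0, ERR=251046415/8388608
(2,4): OLD=3585191047/67108864 → NEW=0, ERR=3585191047/67108864
(2,5): OLD=284222890741/2147483648 → NEW=255, ERR=-263385439499/2147483648
(2,6): OLD=2745994075651/34359738368 → NEW=0, ERR=2745994075651/34359738368
(3,0): OLD=305157927/1048576 → NEW=255, ERR=37771047/1048576
(3,1): OLD=709016843/8388608 → NEW=0, ERR=709016843/8388608
(3,2): OLD=5525808393/67108864 → NEW=0, ERR=5525808393/67108864
(3,3): OLD=24207528251/268435456 → NEW=0, ERR=24207528251/268435456
(3,4): OLD=8006591910183/34359738368 → NEW=255, ERR=-755141373657/34359738368
(3,5): OLD=-1269664692651/274877906944 → NEW=0, ERR=-1269664692651/274877906944
(3,6): OLD=269548913432395/4398046511104 → NEW=0, ERR=269548913432395/4398046511104
Row 0: .##.#..
Row 1: #.##.##
Row 2: .....#.
Row 3: #...#..

Answer: .##.#..
#.##.##
.....#.
#...#..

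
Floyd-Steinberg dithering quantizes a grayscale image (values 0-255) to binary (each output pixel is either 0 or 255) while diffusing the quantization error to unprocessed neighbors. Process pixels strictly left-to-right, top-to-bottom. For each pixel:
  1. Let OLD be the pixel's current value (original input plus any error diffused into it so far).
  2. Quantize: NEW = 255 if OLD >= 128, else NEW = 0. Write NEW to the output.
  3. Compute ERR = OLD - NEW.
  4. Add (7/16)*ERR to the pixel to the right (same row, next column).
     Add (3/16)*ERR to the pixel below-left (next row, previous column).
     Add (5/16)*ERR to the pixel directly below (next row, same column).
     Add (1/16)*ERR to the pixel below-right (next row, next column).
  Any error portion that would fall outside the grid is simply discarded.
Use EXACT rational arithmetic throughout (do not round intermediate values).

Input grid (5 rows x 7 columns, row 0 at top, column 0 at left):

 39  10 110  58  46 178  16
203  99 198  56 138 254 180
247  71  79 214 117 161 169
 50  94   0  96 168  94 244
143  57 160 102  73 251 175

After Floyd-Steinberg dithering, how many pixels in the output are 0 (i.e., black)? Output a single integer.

(0,0): OLD=39 → NEW=0, ERR=39
(0,1): OLD=433/16 → NEW=0, ERR=433/16
(0,2): OLD=31191/256 → NEW=0, ERR=31191/256
(0,3): OLD=455905/4096 → NEW=0, ERR=455905/4096
(0,4): OLD=6205991/65536 → NEW=0, ERR=6205991/65536
(0,5): OLD=230088465/1048576 → NEW=255, ERR=-37298415/1048576
(0,6): OLD=7346551/16777216 → NEW=0, ERR=7346551/16777216
(1,0): OLD=56387/256 → NEW=255, ERR=-8893/256
(1,1): OLD=240725/2048 → NEW=0, ERR=240725/2048
(1,2): OLD=20320121/65536 → NEW=255, ERR=3608441/65536
(1,3): OLD=36763653/262144 → NEW=255, ERR=-30083067/262144
(1,4): OLD=1974225647/16777216 → NEW=0, ERR=1974225647/16777216
(1,5): OLD=40314542751/134217728 → NEW=255, ERR=6089022111/134217728
(1,6): OLD=424689876337/2147483648 → NEW=255, ERR=-122918453903/2147483648
(2,0): OLD=8460151/32768 → NEW=255, ERR=104311/32768
(2,1): OLD=122973965/1048576 → NEW=0, ERR=122973965/1048576
(2,2): OLD=2237147495/16777216 → NEW=255, ERR=-2041042585/16777216
(2,3): OLD=20188872943/134217728 → NEW=255, ERR=-14036647697/134217728
(2,4): OLD=117416307423/1073741824 → NEW=0, ERR=117416307423/1073741824
(2,5): OLD=7546813471157/34359738368 → NEW=255, ERR=-1214919812683/34359738368
(2,6): OLD=76129607206467/549755813888 → NEW=255, ERR=-64058125334973/549755813888
(3,0): OLD=1224472455/16777216 → NEW=0, ERR=1224472455/16777216
(3,1): OLD=18786218363/134217728 → NEW=255, ERR=-15439302277/134217728
(3,2): OLD=-108043047455/1073741824 → NEW=0, ERR=-108043047455/1073741824
(3,3): OLD=138280599607/4294967296 → NEW=0, ERR=138280599607/4294967296
(3,4): OLD=111651158250375/549755813888 → NEW=255, ERR=-28536574291065/549755813888
(3,5): OLD=198912956215557/4398046511104 → NEW=0, ERR=198912956215557/4398046511104
(3,6): OLD=15844529523436571/70368744177664 → NEW=255, ERR=-2099500241867749/70368744177664
(4,0): OLD=309751153033/2147483648 → NEW=255, ERR=-237857177207/2147483648
(4,1): OLD=-1433165146123/34359738368 → NEW=0, ERR=-1433165146123/34359738368
(4,2): OLD=60008159614075/549755813888 → NEW=0, ERR=60008159614075/549755813888
(4,3): OLD=632415213071033/4398046511104 → NEW=255, ERR=-489086647260487/4398046511104
(4,4): OLD=655093512573851/35184372088832 → NEW=0, ERR=655093512573851/35184372088832
(4,5): OLD=297734040055917531/1125899906842624 → NEW=255, ERR=10629563811048411/1125899906842624
(4,6): OLD=3109888383278448749/18014398509481984 → NEW=255, ERR=-1483783236639457171/18014398509481984
Output grid:
  Row 0: .....#.  (6 black, running=6)
  Row 1: #.##.##  (2 black, running=8)
  Row 2: #.##.##  (2 black, running=10)
  Row 3: .#..#.#  (4 black, running=14)
  Row 4: #..#.##  (3 black, running=17)

Answer: 17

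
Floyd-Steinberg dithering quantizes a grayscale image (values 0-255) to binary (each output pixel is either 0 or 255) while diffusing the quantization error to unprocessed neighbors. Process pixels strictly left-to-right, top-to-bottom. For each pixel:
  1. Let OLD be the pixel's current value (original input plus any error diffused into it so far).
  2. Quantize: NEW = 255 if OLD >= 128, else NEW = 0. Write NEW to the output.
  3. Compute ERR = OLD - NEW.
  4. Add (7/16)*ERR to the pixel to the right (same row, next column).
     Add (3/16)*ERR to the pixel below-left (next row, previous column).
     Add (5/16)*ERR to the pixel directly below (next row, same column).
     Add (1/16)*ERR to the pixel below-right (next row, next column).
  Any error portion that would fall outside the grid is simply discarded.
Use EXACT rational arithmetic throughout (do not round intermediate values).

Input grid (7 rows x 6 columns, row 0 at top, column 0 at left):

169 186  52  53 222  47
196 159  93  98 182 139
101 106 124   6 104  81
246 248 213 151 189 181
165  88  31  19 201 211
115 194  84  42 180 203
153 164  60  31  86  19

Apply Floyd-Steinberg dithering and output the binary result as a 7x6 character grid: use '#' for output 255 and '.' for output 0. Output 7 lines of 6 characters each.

(0,0): OLD=169 → NEW=255, ERR=-86
(0,1): OLD=1187/8 → NEW=255, ERR=-853/8
(0,2): OLD=685/128 → NEW=0, ERR=685/128
(0,3): OLD=113339/2048 → NEW=0, ERR=113339/2048
(0,4): OLD=8067869/32768 → NEW=255, ERR=-287971/32768
(0,5): OLD=22625739/524288 → NEW=0, ERR=22625739/524288
(1,0): OLD=19089/128 → NEW=255, ERR=-13551/128
(1,1): OLD=76791/1024 → NEW=0, ERR=76791/1024
(1,2): OLD=4298947/32768 → NEW=255, ERR=-4056893/32768
(1,3): OLD=7840135/131072 → NEW=0, ERR=7840135/131072
(1,4): OLD=1820104757/8388608 → NEW=255, ERR=-318990283/8388608
(1,5): OLD=18159670755/134217728 → NEW=255, ERR=-16065849885/134217728
(2,0): OLD=1343117/16384 → NEW=0, ERR=1343117/16384
(2,1): OLD=71024991/524288 → NEW=255, ERR=-62668449/524288
(2,2): OLD=410355421/8388608 → NEW=0, ERR=410355421/8388608
(2,3): OLD=2095551029/67108864 → NEW=0, ERR=2095551029/67108864
(2,4): OLD=186987539743/2147483648 → NEW=0, ERR=186987539743/2147483648
(2,5): OLD=2725122082761/34359738368 → NEW=0, ERR=2725122082761/34359738368
(3,0): OLD=2090490941/8388608 → NEW=255, ERR=-48604099/8388608
(3,1): OLD=14925517049/67108864 → NEW=255, ERR=-2187243271/67108864
(3,2): OLD=114037807035/536870912 → NEW=255, ERR=-22864275525/536870912
(3,3): OLD=5549422550513/34359738368 → NEW=255, ERR=-3212310733327/34359738368
(3,4): OLD=52812482623057/274877906944 → NEW=255, ERR=-17281383647663/274877906944
(3,5): OLD=808016021373727/4398046511104 → NEW=255, ERR=-313485838957793/4398046511104
(4,0): OLD=168661507187/1073741824 → NEW=255, ERR=-105142657933/1073741824
(4,1): OLD=457443443159/17179869184 → NEW=0, ERR=457443443159/17179869184
(4,2): OLD=5373269512021/549755813888 → NEW=0, ERR=5373269512021/549755813888
(4,3): OLD=-179347524683639/8796093022208 → NEW=0, ERR=-179347524683639/8796093022208
(4,4): OLD=21564514521530905/140737488355328 → NEW=255, ERR=-14323545009077735/140737488355328
(4,5): OLD=315859142963192847/2251799813685248 → NEW=255, ERR=-258349809526545393/2251799813685248
(5,0): OLD=24571876993397/274877906944 → NEW=0, ERR=24571876993397/274877906944
(5,1): OLD=2085926042795717/8796093022208 → NEW=255, ERR=-157077677867323/8796093022208
(5,2): OLD=5424217653292231/70368744177664 → NEW=0, ERR=5424217653292231/70368744177664
(5,3): OLD=114571759314024701/2251799813685248 → NEW=0, ERR=114571759314024701/2251799813685248
(5,4): OLD=665042472873352573/4503599627370496 → NEW=255, ERR=-483375432106123907/4503599627370496
(5,5): OLD=8202212029400562209/72057594037927936 → NEW=0, ERR=8202212029400562209/72057594037927936
(6,0): OLD=24993103003706735/140737488355328 → NEW=255, ERR=-10894956526901905/140737488355328
(6,1): OLD=325590366467054147/2251799813685248 → NEW=255, ERR=-248618586022684093/2251799813685248
(6,2): OLD=398193983978461451/9007199254740992 → NEW=0, ERR=398193983978461451/9007199254740992
(6,3): OLD=7340411171465918335/144115188075855872 → NEW=0, ERR=7340411171465918335/144115188075855872
(6,4): OLD=228891172628160237215/2305843009213693952 → NEW=0, ERR=228891172628160237215/2305843009213693952
(6,5): OLD=3368080186663839134969/36893488147419103232 → NEW=0, ERR=3368080186663839134969/36893488147419103232
Row 0: ##..#.
Row 1: #.#.##
Row 2: .#....
Row 3: ######
Row 4: #...##
Row 5: .#..#.
Row 6: ##....

Answer: ##..#.
#.#.##
.#....
######
#...##
.#..#.
##....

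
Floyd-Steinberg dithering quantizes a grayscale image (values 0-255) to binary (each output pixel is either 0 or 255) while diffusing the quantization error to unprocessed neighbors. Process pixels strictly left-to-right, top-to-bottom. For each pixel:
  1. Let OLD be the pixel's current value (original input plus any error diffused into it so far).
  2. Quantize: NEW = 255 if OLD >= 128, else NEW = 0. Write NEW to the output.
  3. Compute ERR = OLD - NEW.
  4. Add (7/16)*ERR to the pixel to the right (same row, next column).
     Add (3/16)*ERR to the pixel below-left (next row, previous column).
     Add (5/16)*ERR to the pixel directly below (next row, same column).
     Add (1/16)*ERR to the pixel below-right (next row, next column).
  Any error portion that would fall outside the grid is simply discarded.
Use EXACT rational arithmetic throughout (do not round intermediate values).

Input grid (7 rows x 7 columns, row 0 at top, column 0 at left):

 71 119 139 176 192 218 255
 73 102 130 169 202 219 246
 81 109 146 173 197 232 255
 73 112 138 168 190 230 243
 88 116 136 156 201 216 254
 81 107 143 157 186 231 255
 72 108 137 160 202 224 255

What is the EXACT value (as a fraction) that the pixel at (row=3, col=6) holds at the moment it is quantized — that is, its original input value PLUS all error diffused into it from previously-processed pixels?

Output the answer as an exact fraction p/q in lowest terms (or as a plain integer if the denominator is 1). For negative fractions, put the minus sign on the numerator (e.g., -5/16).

Answer: 18638150433519451/70368744177664

Derivation:
(0,0): OLD=71 → NEW=0, ERR=71
(0,1): OLD=2401/16 → NEW=255, ERR=-1679/16
(0,2): OLD=23831/256 → NEW=0, ERR=23831/256
(0,3): OLD=887713/4096 → NEW=255, ERR=-156767/4096
(0,4): OLD=11485543/65536 → NEW=255, ERR=-5226137/65536
(0,5): OLD=192006609/1048576 → NEW=255, ERR=-75380271/1048576
(0,6): OLD=3750528183/16777216 → NEW=255, ERR=-527661897/16777216
(1,0): OLD=19331/256 → NEW=0, ERR=19331/256
(1,1): OLD=254229/2048 → NEW=0, ERR=254229/2048
(1,2): OLD=13085241/65536 → NEW=255, ERR=-3626439/65536
(1,3): OLD=32426309/262144 → NEW=0, ERR=32426309/262144
(1,4): OLD=3612570159/16777216 → NEW=255, ERR=-665619921/16777216
(1,5): OLD=22588363487/134217728 → NEW=255, ERR=-11637157153/134217728
(1,6): OLD=416065726769/2147483648 → NEW=255, ERR=-131542603471/2147483648
(2,0): OLD=4190135/32768 → NEW=0, ERR=4190135/32768
(2,1): OLD=207702733/1048576 → NEW=255, ERR=-59684147/1048576
(2,2): OLD=2260850343/16777216 → NEW=255, ERR=-2017339737/16777216
(2,3): OLD=19884573231/134217728 → NEW=255, ERR=-14340947409/134217728
(2,4): OLD=138866824351/1073741824 → NEW=255, ERR=-134937340769/1073741824
(2,5): OLD=4671536798069/34359738368 → NEW=255, ERR=-4090196485771/34359738368
(2,6): OLD=98053836632195/549755813888 → NEW=255, ERR=-42133895909245/549755813888
(3,0): OLD=1716105927/16777216 → NEW=0, ERR=1716105927/16777216
(3,1): OLD=16698055355/134217728 → NEW=0, ERR=16698055355/134217728
(3,2): OLD=140941564193/1073741824 → NEW=255, ERR=-132862600927/1073741824
(3,3): OLD=212155038647/4294967296 → NEW=0, ERR=212155038647/4294967296
(3,4): OLD=78802440285895/549755813888 → NEW=255, ERR=-61385292255545/549755813888
(3,5): OLD=535349512127941/4398046511104 → NEW=0, ERR=535349512127941/4398046511104
(3,6): OLD=18638150433519451/70368744177664 → NEW=255, ERR=694120668215131/70368744177664
Target (3,6): original=243, with diffused error = 18638150433519451/70368744177664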